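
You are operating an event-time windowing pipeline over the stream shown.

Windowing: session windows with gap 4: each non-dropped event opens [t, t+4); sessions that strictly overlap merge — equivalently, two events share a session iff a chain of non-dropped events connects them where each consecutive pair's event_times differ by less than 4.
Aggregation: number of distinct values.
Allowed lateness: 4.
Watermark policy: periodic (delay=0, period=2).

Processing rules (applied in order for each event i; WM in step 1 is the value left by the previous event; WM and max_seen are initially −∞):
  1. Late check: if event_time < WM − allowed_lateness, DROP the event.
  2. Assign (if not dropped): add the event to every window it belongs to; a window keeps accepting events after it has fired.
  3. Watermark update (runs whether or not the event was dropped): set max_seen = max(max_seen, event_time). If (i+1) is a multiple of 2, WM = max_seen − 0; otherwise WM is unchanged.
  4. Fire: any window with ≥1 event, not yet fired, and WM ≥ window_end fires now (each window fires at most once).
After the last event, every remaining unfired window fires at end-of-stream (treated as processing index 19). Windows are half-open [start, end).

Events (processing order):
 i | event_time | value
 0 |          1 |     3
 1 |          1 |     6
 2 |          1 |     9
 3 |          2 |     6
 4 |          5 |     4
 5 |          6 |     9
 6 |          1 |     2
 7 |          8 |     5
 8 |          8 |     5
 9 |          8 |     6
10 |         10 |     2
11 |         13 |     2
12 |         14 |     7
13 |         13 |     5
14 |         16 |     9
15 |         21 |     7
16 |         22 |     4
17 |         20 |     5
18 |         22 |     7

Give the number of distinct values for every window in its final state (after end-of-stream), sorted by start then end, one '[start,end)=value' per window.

[1,20)=7 [20,26)=3

i=0 t=1 v=3: → [1,5); WM=−∞
i=1 t=1 v=6: → [1,5); WM=1
i=2 t=1 v=9: → [1,5); WM=1
i=3 t=2 v=6: → [1,6); WM=2
i=4 t=5 v=4: → [1,9); WM=2
i=5 t=6 v=9: → [1,10); WM=6
i=6 t=1 v=2: DROP (t<6-4); WM=6
i=7 t=8 v=5: → [1,12); WM=8
i=8 t=8 v=5: → [1,12); WM=8
i=9 t=8 v=6: → [1,12); WM=8
i=10 t=10 v=2: → [1,14); WM=8
i=11 t=13 v=2: → [1,17); WM=13
i=12 t=14 v=7: → [1,18); WM=13
i=13 t=13 v=5: → [1,18); WM=14
i=14 t=16 v=9: → [1,20); WM=14
i=15 t=21 v=7: → [21,25); WM=21
i=16 t=22 v=4: → [21,26); WM=21
i=17 t=20 v=5: → [20,26); WM=22
i=18 t=22 v=7: → [20,26); WM=22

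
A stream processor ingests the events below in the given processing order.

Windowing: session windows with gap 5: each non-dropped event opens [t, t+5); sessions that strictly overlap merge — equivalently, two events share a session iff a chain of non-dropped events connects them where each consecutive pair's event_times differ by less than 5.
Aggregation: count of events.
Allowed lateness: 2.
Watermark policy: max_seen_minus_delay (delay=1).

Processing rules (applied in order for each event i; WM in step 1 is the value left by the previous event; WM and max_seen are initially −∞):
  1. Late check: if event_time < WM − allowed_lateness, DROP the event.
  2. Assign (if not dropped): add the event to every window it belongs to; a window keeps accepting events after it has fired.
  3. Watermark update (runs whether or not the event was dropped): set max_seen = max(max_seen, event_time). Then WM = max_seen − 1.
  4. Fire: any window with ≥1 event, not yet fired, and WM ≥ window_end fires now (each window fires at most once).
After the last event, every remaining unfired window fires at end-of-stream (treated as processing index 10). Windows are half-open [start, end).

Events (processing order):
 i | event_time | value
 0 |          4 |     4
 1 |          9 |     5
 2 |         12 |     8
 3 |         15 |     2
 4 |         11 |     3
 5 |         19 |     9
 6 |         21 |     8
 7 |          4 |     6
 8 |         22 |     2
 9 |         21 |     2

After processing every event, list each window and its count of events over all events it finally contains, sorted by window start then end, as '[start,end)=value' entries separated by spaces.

i=0 t=4 v=4: → [4,9); WM=3
i=1 t=9 v=5: → [9,14); WM=8
i=2 t=12 v=8: → [9,17); WM=11
i=3 t=15 v=2: → [9,20); WM=14
i=4 t=11 v=3: DROP (t<14-2); WM=14
i=5 t=19 v=9: → [9,24); WM=18
i=6 t=21 v=8: → [9,26); WM=20
i=7 t=4 v=6: DROP (t<20-2); WM=20
i=8 t=22 v=2: → [9,27); WM=21
i=9 t=21 v=2: → [9,27); WM=21

[4,9)=1 [9,27)=7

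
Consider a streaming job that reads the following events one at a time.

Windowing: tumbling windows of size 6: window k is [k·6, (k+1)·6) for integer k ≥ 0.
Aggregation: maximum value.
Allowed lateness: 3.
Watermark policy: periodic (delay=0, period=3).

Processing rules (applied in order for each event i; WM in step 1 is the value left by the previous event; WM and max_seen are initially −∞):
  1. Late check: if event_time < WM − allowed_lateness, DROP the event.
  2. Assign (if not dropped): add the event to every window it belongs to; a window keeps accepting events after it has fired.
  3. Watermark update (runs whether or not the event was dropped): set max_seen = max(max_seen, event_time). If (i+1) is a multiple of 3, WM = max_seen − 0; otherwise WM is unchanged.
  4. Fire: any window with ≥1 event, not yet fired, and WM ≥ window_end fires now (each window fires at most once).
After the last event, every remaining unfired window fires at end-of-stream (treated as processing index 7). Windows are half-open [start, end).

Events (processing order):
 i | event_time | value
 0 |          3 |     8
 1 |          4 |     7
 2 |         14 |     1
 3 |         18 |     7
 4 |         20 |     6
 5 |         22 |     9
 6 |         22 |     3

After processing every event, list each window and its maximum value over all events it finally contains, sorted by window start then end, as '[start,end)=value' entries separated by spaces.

i=0 t=3 v=8: → [0,6); WM=−∞
i=1 t=4 v=7: → [0,6); WM=−∞
i=2 t=14 v=1: → [12,18); WM=14; [0,6) fires=8
i=3 t=18 v=7: → [18,24); WM=14
i=4 t=20 v=6: → [18,24); WM=14
i=5 t=22 v=9: → [18,24); WM=22; [12,18) fires=1
i=6 t=22 v=3: → [18,24); WM=22

[0,6)=8 [12,18)=1 [18,24)=9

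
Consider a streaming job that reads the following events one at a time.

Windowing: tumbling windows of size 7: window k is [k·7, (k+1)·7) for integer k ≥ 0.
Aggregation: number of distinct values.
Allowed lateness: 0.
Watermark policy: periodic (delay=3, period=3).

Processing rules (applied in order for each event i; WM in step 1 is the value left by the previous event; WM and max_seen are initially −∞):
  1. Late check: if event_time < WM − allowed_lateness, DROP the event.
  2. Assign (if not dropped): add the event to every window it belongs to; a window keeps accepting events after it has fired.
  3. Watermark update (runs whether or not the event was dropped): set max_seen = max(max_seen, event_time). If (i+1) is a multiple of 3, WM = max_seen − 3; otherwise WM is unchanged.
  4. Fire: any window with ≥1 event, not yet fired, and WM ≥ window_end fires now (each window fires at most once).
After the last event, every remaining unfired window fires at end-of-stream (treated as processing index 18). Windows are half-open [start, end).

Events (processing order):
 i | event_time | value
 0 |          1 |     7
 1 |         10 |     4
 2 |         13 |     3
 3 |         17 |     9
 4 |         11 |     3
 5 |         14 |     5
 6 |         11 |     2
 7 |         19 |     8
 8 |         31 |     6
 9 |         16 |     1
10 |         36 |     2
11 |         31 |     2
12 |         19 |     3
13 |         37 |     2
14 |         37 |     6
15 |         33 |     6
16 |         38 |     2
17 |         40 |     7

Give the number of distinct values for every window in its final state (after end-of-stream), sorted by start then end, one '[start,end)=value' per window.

i=0 t=1 v=7: → [0,7); WM=−∞
i=1 t=10 v=4: → [7,14); WM=−∞
i=2 t=13 v=3: → [7,14); WM=10; [0,7) fires=1
i=3 t=17 v=9: → [14,21); WM=10
i=4 t=11 v=3: → [7,14); WM=10
i=5 t=14 v=5: → [14,21); WM=14; [7,14) fires=2
i=6 t=11 v=2: DROP (t<14-0); WM=14
i=7 t=19 v=8: → [14,21); WM=14
i=8 t=31 v=6: → [28,35); WM=28; [14,21) fires=3
i=9 t=16 v=1: DROP (t<28-0); WM=28
i=10 t=36 v=2: → [35,42); WM=28
i=11 t=31 v=2: → [28,35); WM=33
i=12 t=19 v=3: DROP (t<33-0); WM=33
i=13 t=37 v=2: → [35,42); WM=33
i=14 t=37 v=6: → [35,42); WM=34
i=15 t=33 v=6: DROP (t<34-0); WM=34
i=16 t=38 v=2: → [35,42); WM=34
i=17 t=40 v=7: → [35,42); WM=37; [28,35) fires=2

[0,7)=1 [7,14)=2 [14,21)=3 [28,35)=2 [35,42)=3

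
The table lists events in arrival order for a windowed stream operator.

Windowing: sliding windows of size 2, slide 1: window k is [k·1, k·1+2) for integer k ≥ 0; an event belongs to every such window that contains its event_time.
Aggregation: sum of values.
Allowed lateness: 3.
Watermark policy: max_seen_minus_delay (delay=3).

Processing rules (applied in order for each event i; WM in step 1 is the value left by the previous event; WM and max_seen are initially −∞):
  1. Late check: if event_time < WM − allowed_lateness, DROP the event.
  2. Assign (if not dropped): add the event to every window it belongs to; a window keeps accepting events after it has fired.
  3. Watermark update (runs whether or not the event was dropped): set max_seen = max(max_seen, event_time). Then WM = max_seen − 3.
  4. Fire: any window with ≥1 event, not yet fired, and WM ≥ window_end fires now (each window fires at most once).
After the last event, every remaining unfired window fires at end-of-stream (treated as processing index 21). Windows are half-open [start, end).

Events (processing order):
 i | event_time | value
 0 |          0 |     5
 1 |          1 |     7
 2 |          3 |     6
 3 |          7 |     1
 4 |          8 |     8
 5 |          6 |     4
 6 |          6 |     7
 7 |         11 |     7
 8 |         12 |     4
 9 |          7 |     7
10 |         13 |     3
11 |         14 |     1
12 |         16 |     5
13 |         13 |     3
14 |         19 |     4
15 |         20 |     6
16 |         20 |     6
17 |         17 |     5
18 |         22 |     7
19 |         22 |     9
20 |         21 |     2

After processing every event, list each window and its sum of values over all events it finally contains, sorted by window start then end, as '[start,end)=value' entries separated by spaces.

[0,2)=12 [1,3)=7 [2,4)=6 [3,5)=6 [5,7)=11 [6,8)=19 [7,9)=16 [8,10)=8 [10,12)=7 [11,13)=11 [12,14)=10 [13,15)=7 [14,16)=1 [15,17)=5 [16,18)=10 [17,19)=5 [18,20)=4 [19,21)=16 [20,22)=14 [21,23)=18 [22,24)=16

i=0 t=0 v=5: → [0,2); WM=-3
i=1 t=1 v=7: → [1,3),[0,2); WM=-2
i=2 t=3 v=6: → [3,5),[2,4); WM=0
i=3 t=7 v=1: → [7,9),[6,8); WM=4; [0,2) fires=12 [1,3) fires=7 [2,4) fires=6
i=4 t=8 v=8: → [8,10),[7,9); WM=5; [3,5) fires=6
i=5 t=6 v=4: → [6,8),[5,7); WM=5
i=6 t=6 v=7: → [6,8),[5,7); WM=5
i=7 t=11 v=7: → [11,13),[10,12); WM=8; [5,7) fires=11 [6,8) fires=12
i=8 t=12 v=4: → [12,14),[11,13); WM=9; [7,9) fires=9
i=9 t=7 v=7: → [7,9),[6,8); WM=9
i=10 t=13 v=3: → [13,15),[12,14); WM=10; [8,10) fires=8
i=11 t=14 v=1: → [14,16),[13,15); WM=11
i=12 t=16 v=5: → [16,18),[15,17); WM=13; [10,12) fires=7 [11,13) fires=11
i=13 t=13 v=3: → [13,15),[12,14); WM=13
i=14 t=19 v=4: → [19,21),[18,20); WM=16; [12,14) fires=10 [13,15) fires=7 [14,16) fires=1
i=15 t=20 v=6: → [20,22),[19,21); WM=17; [15,17) fires=5
i=16 t=20 v=6: → [20,22),[19,21); WM=17
i=17 t=17 v=5: → [17,19),[16,18); WM=17
i=18 t=22 v=7: → [22,24),[21,23); WM=19; [16,18) fires=10 [17,19) fires=5
i=19 t=22 v=9: → [22,24),[21,23); WM=19
i=20 t=21 v=2: → [21,23),[20,22); WM=19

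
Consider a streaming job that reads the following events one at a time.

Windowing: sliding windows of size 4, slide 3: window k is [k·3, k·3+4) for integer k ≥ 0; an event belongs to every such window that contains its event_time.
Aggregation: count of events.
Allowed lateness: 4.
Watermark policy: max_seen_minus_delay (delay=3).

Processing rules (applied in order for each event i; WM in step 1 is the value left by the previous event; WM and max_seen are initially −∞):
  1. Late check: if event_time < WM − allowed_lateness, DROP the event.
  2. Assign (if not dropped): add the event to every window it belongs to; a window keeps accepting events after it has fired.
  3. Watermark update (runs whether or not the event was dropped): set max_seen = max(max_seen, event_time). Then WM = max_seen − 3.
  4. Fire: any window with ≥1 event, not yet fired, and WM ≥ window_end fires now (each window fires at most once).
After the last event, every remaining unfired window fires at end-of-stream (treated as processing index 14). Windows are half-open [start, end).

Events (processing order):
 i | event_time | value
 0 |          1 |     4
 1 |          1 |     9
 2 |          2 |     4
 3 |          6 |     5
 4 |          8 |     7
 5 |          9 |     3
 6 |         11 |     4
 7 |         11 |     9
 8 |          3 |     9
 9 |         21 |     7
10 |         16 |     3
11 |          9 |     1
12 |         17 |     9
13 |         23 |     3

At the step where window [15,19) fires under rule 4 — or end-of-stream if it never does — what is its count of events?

i=0 t=1 v=4: → [0,4); WM=-2
i=1 t=1 v=9: → [0,4); WM=-2
i=2 t=2 v=4: → [0,4); WM=-1
i=3 t=6 v=5: → [6,10),[3,7); WM=3
i=4 t=8 v=7: → [6,10); WM=5; [0,4) fires=3
i=5 t=9 v=3: → [9,13),[6,10); WM=6
i=6 t=11 v=4: → [9,13); WM=8; [3,7) fires=1
i=7 t=11 v=9: → [9,13); WM=8
i=8 t=3 v=9: DROP (t<8-4); WM=8
i=9 t=21 v=7: → [21,25),[18,22); WM=18; [6,10) fires=3 [9,13) fires=3
i=10 t=16 v=3: → [15,19); WM=18
i=11 t=9 v=1: DROP (t<18-4); WM=18
i=12 t=17 v=9: → [15,19); WM=18
i=13 t=23 v=3: → [21,25); WM=20; [15,19) fires=2

2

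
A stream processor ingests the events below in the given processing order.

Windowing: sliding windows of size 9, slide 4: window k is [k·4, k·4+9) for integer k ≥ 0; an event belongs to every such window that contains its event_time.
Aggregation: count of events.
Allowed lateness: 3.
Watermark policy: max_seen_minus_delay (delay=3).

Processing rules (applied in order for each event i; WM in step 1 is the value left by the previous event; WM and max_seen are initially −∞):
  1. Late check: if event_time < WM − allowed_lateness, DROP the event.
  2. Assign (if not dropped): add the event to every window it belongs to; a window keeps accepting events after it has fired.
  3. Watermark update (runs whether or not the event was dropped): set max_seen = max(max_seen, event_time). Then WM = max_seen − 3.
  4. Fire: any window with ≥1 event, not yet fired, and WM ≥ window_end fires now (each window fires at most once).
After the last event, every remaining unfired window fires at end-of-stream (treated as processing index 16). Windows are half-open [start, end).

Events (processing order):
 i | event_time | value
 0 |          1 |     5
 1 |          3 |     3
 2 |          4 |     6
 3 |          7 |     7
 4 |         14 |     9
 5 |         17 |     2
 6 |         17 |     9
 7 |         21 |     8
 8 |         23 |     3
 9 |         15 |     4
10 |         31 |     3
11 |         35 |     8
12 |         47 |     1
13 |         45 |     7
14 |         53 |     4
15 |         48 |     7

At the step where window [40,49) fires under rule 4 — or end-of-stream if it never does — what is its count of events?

i=0 t=1 v=5: → [0,9); WM=-2
i=1 t=3 v=3: → [0,9); WM=0
i=2 t=4 v=6: → [4,13),[0,9); WM=1
i=3 t=7 v=7: → [4,13),[0,9); WM=4
i=4 t=14 v=9: → [12,21),[8,17); WM=11; [0,9) fires=4
i=5 t=17 v=2: → [16,25),[12,21); WM=14; [4,13) fires=2
i=6 t=17 v=9: → [16,25),[12,21); WM=14
i=7 t=21 v=8: → [20,29),[16,25); WM=18; [8,17) fires=1
i=8 t=23 v=3: → [20,29),[16,25); WM=20
i=9 t=15 v=4: DROP (t<20-3); WM=20
i=10 t=31 v=3: → [28,37),[24,33); WM=28; [12,21) fires=3 [16,25) fires=4
i=11 t=35 v=8: → [32,41),[28,37); WM=32; [20,29) fires=2
i=12 t=47 v=1: → [44,53),[40,49); WM=44; [24,33) fires=1 [28,37) fires=2 [32,41) fires=1
i=13 t=45 v=7: → [44,53),[40,49); WM=44
i=14 t=53 v=4: → [52,61),[48,57); WM=50; [40,49) fires=2
i=15 t=48 v=7: → [48,57),[44,53),[40,49); WM=50

2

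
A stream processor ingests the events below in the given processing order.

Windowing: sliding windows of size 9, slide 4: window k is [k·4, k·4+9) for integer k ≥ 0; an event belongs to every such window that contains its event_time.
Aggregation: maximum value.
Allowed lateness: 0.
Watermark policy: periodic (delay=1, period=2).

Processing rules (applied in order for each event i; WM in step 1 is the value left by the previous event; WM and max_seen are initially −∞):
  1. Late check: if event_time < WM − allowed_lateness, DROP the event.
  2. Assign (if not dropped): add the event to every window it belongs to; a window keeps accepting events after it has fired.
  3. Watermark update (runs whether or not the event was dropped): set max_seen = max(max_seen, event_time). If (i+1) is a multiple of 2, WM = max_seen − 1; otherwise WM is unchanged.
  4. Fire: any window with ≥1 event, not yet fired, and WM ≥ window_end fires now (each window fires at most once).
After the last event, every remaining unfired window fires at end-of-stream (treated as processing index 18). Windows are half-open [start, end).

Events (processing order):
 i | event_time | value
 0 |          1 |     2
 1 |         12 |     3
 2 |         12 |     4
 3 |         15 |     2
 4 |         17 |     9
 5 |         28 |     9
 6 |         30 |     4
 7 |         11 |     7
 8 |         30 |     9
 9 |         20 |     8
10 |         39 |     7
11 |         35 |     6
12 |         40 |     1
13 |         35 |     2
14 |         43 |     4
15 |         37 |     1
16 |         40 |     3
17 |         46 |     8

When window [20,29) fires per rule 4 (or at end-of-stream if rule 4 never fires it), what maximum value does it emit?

i=0 t=1 v=2: → [0,9); WM=−∞
i=1 t=12 v=3: → [12,21),[8,17),[4,13); WM=11; [0,9) fires=2
i=2 t=12 v=4: → [12,21),[8,17),[4,13); WM=11
i=3 t=15 v=2: → [12,21),[8,17); WM=14; [4,13) fires=4
i=4 t=17 v=9: → [16,25),[12,21); WM=14
i=5 t=28 v=9: → [28,37),[24,33),[20,29); WM=27; [8,17) fires=4 [12,21) fires=9 [16,25) fires=9
i=6 t=30 v=4: → [28,37),[24,33); WM=27
i=7 t=11 v=7: DROP (t<27-0); WM=29; [20,29) fires=9
i=8 t=30 v=9: → [28,37),[24,33); WM=29
i=9 t=20 v=8: DROP (t<29-0); WM=29
i=10 t=39 v=7: → [36,45),[32,41); WM=29
i=11 t=35 v=6: → [32,41),[28,37); WM=38; [24,33) fires=9 [28,37) fires=9
i=12 t=40 v=1: → [40,49),[36,45),[32,41); WM=38
i=13 t=35 v=2: DROP (t<38-0); WM=39
i=14 t=43 v=4: → [40,49),[36,45); WM=39
i=15 t=37 v=1: DROP (t<39-0); WM=42; [32,41) fires=7
i=16 t=40 v=3: DROP (t<42-0); WM=42
i=17 t=46 v=8: → [44,53),[40,49); WM=45; [36,45) fires=7

9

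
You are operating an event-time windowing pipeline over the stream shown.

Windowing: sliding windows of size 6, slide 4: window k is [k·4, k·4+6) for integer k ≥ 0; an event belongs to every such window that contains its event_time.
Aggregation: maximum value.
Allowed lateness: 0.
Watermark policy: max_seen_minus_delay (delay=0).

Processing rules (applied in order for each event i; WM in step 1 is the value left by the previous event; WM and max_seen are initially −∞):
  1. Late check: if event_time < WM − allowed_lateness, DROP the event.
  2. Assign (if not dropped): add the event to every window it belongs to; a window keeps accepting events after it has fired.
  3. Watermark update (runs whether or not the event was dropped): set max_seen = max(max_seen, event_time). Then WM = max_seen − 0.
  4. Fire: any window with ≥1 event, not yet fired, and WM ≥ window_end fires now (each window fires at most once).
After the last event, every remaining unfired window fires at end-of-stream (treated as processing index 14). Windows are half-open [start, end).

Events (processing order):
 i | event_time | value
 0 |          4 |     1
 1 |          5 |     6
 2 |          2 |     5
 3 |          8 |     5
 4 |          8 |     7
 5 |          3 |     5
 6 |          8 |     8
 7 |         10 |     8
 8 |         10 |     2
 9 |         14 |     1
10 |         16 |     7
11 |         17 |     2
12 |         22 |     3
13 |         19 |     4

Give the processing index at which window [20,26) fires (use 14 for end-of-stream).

i=0 t=4 v=1: → [4,10),[0,6); WM=4
i=1 t=5 v=6: → [4,10),[0,6); WM=5
i=2 t=2 v=5: DROP (t<5-0); WM=5
i=3 t=8 v=5: → [8,14),[4,10); WM=8; [0,6) fires=6
i=4 t=8 v=7: → [8,14),[4,10); WM=8
i=5 t=3 v=5: DROP (t<8-0); WM=8
i=6 t=8 v=8: → [8,14),[4,10); WM=8
i=7 t=10 v=8: → [8,14); WM=10; [4,10) fires=8
i=8 t=10 v=2: → [8,14); WM=10
i=9 t=14 v=1: → [12,18); WM=14; [8,14) fires=8
i=10 t=16 v=7: → [16,22),[12,18); WM=16
i=11 t=17 v=2: → [16,22),[12,18); WM=17
i=12 t=22 v=3: → [20,26); WM=22; [12,18) fires=7 [16,22) fires=7
i=13 t=19 v=4: DROP (t<22-0); WM=22

14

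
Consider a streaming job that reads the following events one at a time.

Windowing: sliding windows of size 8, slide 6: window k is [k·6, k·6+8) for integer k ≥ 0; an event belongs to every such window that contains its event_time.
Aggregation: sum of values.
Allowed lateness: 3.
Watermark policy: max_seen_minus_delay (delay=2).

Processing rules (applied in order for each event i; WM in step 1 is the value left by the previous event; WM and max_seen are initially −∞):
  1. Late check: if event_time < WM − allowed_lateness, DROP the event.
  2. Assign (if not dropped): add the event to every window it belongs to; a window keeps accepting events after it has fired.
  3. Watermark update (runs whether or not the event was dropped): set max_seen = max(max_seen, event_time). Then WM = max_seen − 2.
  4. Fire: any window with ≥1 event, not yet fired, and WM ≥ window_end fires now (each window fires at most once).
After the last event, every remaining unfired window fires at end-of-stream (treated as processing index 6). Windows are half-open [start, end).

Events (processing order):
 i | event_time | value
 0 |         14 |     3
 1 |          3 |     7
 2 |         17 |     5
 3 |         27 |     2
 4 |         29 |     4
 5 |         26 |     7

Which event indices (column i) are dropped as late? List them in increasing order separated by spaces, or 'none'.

i=0 t=14 v=3: → [12,20); WM=12
i=1 t=3 v=7: DROP (t<12-3); WM=12
i=2 t=17 v=5: → [12,20); WM=15
i=3 t=27 v=2: → [24,32); WM=25; [12,20) fires=8
i=4 t=29 v=4: → [24,32); WM=27
i=5 t=26 v=7: → [24,32); WM=27

1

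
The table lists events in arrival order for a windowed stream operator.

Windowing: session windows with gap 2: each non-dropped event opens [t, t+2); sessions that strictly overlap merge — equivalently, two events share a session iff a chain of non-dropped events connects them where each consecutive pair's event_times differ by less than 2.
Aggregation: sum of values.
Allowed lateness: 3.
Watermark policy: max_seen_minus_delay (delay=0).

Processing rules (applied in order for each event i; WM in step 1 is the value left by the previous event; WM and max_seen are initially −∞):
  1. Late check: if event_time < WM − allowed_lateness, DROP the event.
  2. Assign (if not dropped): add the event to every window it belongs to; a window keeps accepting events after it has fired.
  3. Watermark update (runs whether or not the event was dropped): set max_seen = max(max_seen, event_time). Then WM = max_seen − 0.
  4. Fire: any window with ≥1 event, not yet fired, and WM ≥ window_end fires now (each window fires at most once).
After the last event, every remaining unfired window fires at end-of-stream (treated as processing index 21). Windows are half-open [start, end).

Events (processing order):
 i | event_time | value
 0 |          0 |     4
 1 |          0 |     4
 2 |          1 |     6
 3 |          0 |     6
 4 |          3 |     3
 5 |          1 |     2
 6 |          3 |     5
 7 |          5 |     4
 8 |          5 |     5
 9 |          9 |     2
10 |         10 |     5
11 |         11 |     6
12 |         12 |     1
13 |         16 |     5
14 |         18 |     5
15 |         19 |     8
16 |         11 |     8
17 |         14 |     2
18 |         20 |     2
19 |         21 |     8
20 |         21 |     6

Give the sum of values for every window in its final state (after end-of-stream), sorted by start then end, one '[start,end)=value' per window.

[0,3)=22 [3,5)=8 [5,7)=9 [9,14)=14 [16,18)=5 [18,23)=29

i=0 t=0 v=4: → [0,2); WM=0
i=1 t=0 v=4: → [0,2); WM=0
i=2 t=1 v=6: → [0,3); WM=1
i=3 t=0 v=6: → [0,3); WM=1
i=4 t=3 v=3: → [3,5); WM=3
i=5 t=1 v=2: → [0,3); WM=3
i=6 t=3 v=5: → [3,5); WM=3
i=7 t=5 v=4: → [5,7); WM=5
i=8 t=5 v=5: → [5,7); WM=5
i=9 t=9 v=2: → [9,11); WM=9
i=10 t=10 v=5: → [9,12); WM=10
i=11 t=11 v=6: → [9,13); WM=11
i=12 t=12 v=1: → [9,14); WM=12
i=13 t=16 v=5: → [16,18); WM=16
i=14 t=18 v=5: → [18,20); WM=18
i=15 t=19 v=8: → [18,21); WM=19
i=16 t=11 v=8: DROP (t<19-3); WM=19
i=17 t=14 v=2: DROP (t<19-3); WM=19
i=18 t=20 v=2: → [18,22); WM=20
i=19 t=21 v=8: → [18,23); WM=21
i=20 t=21 v=6: → [18,23); WM=21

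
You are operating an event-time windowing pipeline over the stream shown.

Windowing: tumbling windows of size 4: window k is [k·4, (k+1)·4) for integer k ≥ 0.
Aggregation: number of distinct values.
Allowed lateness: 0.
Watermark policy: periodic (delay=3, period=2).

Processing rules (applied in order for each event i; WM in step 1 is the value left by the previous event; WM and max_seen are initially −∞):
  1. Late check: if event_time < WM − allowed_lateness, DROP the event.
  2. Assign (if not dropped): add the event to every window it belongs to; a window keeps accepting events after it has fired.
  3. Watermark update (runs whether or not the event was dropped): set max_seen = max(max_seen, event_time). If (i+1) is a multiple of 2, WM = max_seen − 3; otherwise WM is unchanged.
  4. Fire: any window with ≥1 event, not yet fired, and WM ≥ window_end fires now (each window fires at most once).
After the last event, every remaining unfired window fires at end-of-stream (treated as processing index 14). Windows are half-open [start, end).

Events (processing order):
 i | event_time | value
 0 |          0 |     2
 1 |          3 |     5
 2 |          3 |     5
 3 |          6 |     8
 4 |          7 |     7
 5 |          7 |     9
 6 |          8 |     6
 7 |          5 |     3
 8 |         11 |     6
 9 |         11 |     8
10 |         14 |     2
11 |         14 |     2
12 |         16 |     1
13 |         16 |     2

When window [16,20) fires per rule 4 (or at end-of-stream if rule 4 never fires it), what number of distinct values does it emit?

i=0 t=0 v=2: → [0,4); WM=−∞
i=1 t=3 v=5: → [0,4); WM=0
i=2 t=3 v=5: → [0,4); WM=0
i=3 t=6 v=8: → [4,8); WM=3
i=4 t=7 v=7: → [4,8); WM=3
i=5 t=7 v=9: → [4,8); WM=4; [0,4) fires=2
i=6 t=8 v=6: → [8,12); WM=4
i=7 t=5 v=3: → [4,8); WM=5
i=8 t=11 v=6: → [8,12); WM=5
i=9 t=11 v=8: → [8,12); WM=8; [4,8) fires=4
i=10 t=14 v=2: → [12,16); WM=8
i=11 t=14 v=2: → [12,16); WM=11
i=12 t=16 v=1: → [16,20); WM=11
i=13 t=16 v=2: → [16,20); WM=13; [8,12) fires=2

2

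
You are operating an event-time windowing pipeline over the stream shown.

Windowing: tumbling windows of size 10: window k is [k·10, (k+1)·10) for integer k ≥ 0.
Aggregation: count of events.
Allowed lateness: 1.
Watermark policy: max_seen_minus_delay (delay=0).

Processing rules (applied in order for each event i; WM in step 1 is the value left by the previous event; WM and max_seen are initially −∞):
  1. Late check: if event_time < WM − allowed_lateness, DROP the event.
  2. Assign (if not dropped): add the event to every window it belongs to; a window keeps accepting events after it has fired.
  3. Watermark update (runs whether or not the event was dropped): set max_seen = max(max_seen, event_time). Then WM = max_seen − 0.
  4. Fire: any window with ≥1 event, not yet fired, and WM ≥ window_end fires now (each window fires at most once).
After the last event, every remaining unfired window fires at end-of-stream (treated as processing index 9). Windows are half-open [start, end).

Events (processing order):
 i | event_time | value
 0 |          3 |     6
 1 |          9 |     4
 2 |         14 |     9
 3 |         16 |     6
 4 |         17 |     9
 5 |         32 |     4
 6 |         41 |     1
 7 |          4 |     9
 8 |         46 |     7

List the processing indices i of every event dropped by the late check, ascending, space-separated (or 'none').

i=0 t=3 v=6: → [0,10); WM=3
i=1 t=9 v=4: → [0,10); WM=9
i=2 t=14 v=9: → [10,20); WM=14; [0,10) fires=2
i=3 t=16 v=6: → [10,20); WM=16
i=4 t=17 v=9: → [10,20); WM=17
i=5 t=32 v=4: → [30,40); WM=32; [10,20) fires=3
i=6 t=41 v=1: → [40,50); WM=41; [30,40) fires=1
i=7 t=4 v=9: DROP (t<41-1); WM=41
i=8 t=46 v=7: → [40,50); WM=46

7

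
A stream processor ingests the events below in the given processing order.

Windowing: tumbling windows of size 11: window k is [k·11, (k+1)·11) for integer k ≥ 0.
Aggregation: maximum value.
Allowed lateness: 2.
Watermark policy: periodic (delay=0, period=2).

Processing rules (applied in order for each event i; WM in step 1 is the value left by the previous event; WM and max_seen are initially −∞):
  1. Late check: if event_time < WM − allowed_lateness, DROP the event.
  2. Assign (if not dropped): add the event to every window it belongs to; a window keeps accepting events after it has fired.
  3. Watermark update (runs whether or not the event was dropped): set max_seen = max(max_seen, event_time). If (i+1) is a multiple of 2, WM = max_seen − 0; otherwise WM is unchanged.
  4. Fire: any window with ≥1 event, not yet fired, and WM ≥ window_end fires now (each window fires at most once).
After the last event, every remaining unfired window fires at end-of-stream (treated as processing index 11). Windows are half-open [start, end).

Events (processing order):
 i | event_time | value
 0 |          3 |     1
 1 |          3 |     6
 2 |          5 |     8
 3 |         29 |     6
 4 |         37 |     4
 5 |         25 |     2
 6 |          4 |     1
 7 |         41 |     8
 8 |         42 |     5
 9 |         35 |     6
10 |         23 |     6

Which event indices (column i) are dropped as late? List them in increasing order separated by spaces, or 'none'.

5 6 9 10

i=0 t=3 v=1: → [0,11); WM=−∞
i=1 t=3 v=6: → [0,11); WM=3
i=2 t=5 v=8: → [0,11); WM=3
i=3 t=29 v=6: → [22,33); WM=29; [0,11) fires=8
i=4 t=37 v=4: → [33,44); WM=29
i=5 t=25 v=2: DROP (t<29-2); WM=37; [22,33) fires=6
i=6 t=4 v=1: DROP (t<37-2); WM=37
i=7 t=41 v=8: → [33,44); WM=41
i=8 t=42 v=5: → [33,44); WM=41
i=9 t=35 v=6: DROP (t<41-2); WM=42
i=10 t=23 v=6: DROP (t<42-2); WM=42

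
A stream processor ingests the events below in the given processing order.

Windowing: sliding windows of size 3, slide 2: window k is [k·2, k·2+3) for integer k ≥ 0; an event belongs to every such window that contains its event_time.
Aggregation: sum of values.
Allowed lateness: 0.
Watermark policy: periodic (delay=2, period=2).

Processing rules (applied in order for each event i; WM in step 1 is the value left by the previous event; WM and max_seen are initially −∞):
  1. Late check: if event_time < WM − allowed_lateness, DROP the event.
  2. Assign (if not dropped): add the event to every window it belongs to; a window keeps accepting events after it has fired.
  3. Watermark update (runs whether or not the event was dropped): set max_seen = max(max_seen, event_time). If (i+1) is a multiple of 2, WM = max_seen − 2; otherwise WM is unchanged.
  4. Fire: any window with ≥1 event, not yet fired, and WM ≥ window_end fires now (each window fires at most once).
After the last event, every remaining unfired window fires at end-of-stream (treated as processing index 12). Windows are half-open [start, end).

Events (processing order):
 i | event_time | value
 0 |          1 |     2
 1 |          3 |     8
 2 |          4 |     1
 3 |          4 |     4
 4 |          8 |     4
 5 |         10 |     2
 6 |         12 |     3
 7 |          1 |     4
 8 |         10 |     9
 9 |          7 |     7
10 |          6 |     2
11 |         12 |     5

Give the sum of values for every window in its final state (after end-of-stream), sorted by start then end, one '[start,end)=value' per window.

i=0 t=1 v=2: → [0,3); WM=−∞
i=1 t=3 v=8: → [2,5); WM=1
i=2 t=4 v=1: → [4,7),[2,5); WM=1
i=3 t=4 v=4: → [4,7),[2,5); WM=2
i=4 t=8 v=4: → [8,11),[6,9); WM=2
i=5 t=10 v=2: → [10,13),[8,11); WM=8; [0,3) fires=2 [2,5) fires=13 [4,7) fires=5
i=6 t=12 v=3: → [12,15),[10,13); WM=8
i=7 t=1 v=4: DROP (t<8-0); WM=10; [6,9) fires=4
i=8 t=10 v=9: → [10,13),[8,11); WM=10
i=9 t=7 v=7: DROP (t<10-0); WM=10
i=10 t=6 v=2: DROP (t<10-0); WM=10
i=11 t=12 v=5: → [12,15),[10,13); WM=10

[0,3)=2 [2,5)=13 [4,7)=5 [6,9)=4 [8,11)=15 [10,13)=19 [12,15)=8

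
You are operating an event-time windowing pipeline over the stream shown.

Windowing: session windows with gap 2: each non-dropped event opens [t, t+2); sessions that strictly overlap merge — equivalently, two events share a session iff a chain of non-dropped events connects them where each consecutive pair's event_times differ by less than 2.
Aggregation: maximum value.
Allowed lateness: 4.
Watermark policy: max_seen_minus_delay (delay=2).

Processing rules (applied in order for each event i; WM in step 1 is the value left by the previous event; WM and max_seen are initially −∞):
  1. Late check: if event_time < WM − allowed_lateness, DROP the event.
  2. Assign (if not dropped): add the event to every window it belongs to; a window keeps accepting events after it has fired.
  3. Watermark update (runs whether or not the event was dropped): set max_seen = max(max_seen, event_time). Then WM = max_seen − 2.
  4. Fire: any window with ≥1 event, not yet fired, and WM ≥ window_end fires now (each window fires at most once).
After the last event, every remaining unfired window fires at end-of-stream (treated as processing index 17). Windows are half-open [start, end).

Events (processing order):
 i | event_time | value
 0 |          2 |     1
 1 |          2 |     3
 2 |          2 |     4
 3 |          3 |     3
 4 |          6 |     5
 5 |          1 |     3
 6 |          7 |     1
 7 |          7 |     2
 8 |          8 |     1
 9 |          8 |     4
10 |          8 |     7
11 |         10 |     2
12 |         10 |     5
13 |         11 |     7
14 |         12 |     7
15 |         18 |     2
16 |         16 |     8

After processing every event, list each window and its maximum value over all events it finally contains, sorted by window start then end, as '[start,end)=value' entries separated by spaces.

i=0 t=2 v=1: → [2,4); WM=0
i=1 t=2 v=3: → [2,4); WM=0
i=2 t=2 v=4: → [2,4); WM=0
i=3 t=3 v=3: → [2,5); WM=1
i=4 t=6 v=5: → [6,8); WM=4
i=5 t=1 v=3: → [1,5); WM=4
i=6 t=7 v=1: → [6,9); WM=5
i=7 t=7 v=2: → [6,9); WM=5
i=8 t=8 v=1: → [6,10); WM=6
i=9 t=8 v=4: → [6,10); WM=6
i=10 t=8 v=7: → [6,10); WM=6
i=11 t=10 v=2: → [10,12); WM=8
i=12 t=10 v=5: → [10,12); WM=8
i=13 t=11 v=7: → [10,13); WM=9
i=14 t=12 v=7: → [10,14); WM=10
i=15 t=18 v=2: → [18,20); WM=16
i=16 t=16 v=8: → [16,18); WM=16

[1,5)=4 [6,10)=7 [10,14)=7 [16,18)=8 [18,20)=2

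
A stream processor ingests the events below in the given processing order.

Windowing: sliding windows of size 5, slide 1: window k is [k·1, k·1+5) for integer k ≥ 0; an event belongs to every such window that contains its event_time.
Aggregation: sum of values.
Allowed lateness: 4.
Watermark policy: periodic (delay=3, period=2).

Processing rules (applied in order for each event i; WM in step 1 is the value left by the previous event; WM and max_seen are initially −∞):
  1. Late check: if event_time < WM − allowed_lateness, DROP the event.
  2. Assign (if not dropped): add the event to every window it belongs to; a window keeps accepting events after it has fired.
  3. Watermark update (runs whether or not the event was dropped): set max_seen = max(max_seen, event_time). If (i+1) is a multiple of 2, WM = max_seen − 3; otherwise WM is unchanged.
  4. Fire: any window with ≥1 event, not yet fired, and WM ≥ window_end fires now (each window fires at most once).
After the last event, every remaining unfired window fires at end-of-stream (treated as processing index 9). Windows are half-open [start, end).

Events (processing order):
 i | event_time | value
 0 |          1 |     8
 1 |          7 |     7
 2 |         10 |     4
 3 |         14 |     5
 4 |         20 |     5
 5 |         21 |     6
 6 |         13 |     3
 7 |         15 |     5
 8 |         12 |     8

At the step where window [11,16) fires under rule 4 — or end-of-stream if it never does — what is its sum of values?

i=0 t=1 v=8: → [1,6),[0,5); WM=−∞
i=1 t=7 v=7: → [7,12),[6,11),[5,10),[4,9),[3,8); WM=4
i=2 t=10 v=4: → [10,15),[9,14),[8,13),[7,12),[6,11); WM=4
i=3 t=14 v=5: → [14,19),[13,18),[12,17),[11,16),[10,15); WM=11; [0,5) fires=8 [1,6) fires=8 [3,8) fires=7 [4,9) fires=7 [5,10) fires=7 [6,11) fires=11
i=4 t=20 v=5: → [20,25),[19,24),[18,23),[17,22),[16,21); WM=11
i=5 t=21 v=6: → [21,26),[20,25),[19,24),[18,23),[17,22); WM=18; [7,12) fires=11 [8,13) fires=4 [9,14) fires=4 [10,15) fires=9 [11,16) fires=5 [12,17) fires=5 [13,18) fires=5
i=6 t=13 v=3: DROP (t<18-4); WM=18
i=7 t=15 v=5: → [15,20),[14,19),[13,18),[12,17),[11,16); WM=18
i=8 t=12 v=8: DROP (t<18-4); WM=18

5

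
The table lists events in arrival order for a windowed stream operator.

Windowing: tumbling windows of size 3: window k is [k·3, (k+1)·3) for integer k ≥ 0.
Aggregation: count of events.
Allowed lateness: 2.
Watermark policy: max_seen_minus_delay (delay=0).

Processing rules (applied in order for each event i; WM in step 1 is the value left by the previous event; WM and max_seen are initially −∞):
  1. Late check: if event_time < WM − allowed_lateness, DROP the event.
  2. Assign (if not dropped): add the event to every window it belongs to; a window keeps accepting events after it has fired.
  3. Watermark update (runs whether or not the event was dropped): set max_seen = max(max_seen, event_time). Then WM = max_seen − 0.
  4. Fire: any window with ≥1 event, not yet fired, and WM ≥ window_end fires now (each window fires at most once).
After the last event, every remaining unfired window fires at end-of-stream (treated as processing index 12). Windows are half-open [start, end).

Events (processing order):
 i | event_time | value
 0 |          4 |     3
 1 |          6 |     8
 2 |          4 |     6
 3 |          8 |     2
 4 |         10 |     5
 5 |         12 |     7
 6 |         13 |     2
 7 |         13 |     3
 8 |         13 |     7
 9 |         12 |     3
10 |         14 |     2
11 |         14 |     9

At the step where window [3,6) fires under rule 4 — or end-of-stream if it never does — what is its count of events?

1

i=0 t=4 v=3: → [3,6); WM=4
i=1 t=6 v=8: → [6,9); WM=6; [3,6) fires=1
i=2 t=4 v=6: → [3,6); WM=6
i=3 t=8 v=2: → [6,9); WM=8
i=4 t=10 v=5: → [9,12); WM=10; [6,9) fires=2
i=5 t=12 v=7: → [12,15); WM=12; [9,12) fires=1
i=6 t=13 v=2: → [12,15); WM=13
i=7 t=13 v=3: → [12,15); WM=13
i=8 t=13 v=7: → [12,15); WM=13
i=9 t=12 v=3: → [12,15); WM=13
i=10 t=14 v=2: → [12,15); WM=14
i=11 t=14 v=9: → [12,15); WM=14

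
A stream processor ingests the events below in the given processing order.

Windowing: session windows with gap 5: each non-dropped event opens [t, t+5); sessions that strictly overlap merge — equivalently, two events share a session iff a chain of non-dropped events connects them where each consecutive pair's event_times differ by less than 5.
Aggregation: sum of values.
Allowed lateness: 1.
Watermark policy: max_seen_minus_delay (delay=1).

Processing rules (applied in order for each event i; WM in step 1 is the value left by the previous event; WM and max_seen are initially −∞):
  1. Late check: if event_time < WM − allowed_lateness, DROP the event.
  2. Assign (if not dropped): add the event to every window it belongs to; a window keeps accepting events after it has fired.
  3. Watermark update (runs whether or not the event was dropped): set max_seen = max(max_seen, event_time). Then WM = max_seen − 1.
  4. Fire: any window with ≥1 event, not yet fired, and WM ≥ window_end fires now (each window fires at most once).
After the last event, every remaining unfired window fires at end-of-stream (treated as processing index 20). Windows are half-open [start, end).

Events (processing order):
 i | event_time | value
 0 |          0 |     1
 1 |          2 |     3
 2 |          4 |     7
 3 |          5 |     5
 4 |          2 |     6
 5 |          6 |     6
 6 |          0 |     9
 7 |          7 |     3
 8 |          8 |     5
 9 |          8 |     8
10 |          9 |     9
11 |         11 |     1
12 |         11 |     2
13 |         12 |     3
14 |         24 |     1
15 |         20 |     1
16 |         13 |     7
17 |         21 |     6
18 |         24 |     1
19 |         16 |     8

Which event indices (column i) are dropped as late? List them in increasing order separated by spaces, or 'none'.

i=0 t=0 v=1: → [0,5); WM=-1
i=1 t=2 v=3: → [0,7); WM=1
i=2 t=4 v=7: → [0,9); WM=3
i=3 t=5 v=5: → [0,10); WM=4
i=4 t=2 v=6: DROP (t<4-1); WM=4
i=5 t=6 v=6: → [0,11); WM=5
i=6 t=0 v=9: DROP (t<5-1); WM=5
i=7 t=7 v=3: → [0,12); WM=6
i=8 t=8 v=5: → [0,13); WM=7
i=9 t=8 v=8: → [0,13); WM=7
i=10 t=9 v=9: → [0,14); WM=8
i=11 t=11 v=1: → [0,16); WM=10
i=12 t=11 v=2: → [0,16); WM=10
i=13 t=12 v=3: → [0,17); WM=11
i=14 t=24 v=1: → [24,29); WM=23
i=15 t=20 v=1: DROP (t<23-1); WM=23
i=16 t=13 v=7: DROP (t<23-1); WM=23
i=17 t=21 v=6: DROP (t<23-1); WM=23
i=18 t=24 v=1: → [24,29); WM=23
i=19 t=16 v=8: DROP (t<23-1); WM=23

4 6 15 16 17 19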